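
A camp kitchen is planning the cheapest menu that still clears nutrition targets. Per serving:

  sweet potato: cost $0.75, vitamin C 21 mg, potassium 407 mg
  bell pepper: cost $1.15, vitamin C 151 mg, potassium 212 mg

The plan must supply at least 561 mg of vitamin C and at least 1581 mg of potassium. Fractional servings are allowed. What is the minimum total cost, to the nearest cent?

$5.51

At the optimum either one food covers both requirements or two foods hit both targets exactly; no other combination can be cheaper.
sweet potato only: max(561/21, 1581/407) = 26.71 servings → $20.04.
bell pepper only: max(561/151, 1581/212) = 7.458 servings → $8.58.
sweet potato + bell pepper with both tight: 2.102 servings and 3.423 servings → $5.51.
Cheapest feasible corner: $5.51.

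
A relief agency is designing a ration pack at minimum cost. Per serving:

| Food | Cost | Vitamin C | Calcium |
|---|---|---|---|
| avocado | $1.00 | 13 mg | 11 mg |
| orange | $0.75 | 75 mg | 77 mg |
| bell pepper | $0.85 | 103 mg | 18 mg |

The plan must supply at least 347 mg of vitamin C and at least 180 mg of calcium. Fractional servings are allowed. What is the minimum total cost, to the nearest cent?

$3.11

Two binding constraints pin down two serving amounts, so the optimal mix uses at most two foods. The candidates are each food alone (scaled to the tighter of vitamin C/calcium) and each pair with both constraints tight.
avocado only: max(347/13, 180/11) = 26.69 servings → $26.69.
orange only: max(347/75, 180/77) = 4.627 servings → $3.47.
bell pepper only: max(347/103, 180/18) = 10 servings → $8.50.
avocado + orange: intersection lies outside the first quadrant.
avocado + bell pepper with both tight: 13.68 servings and 1.643 servings → $15.07.
orange + bell pepper with both tight: 1.868 servings and 2.009 servings → $3.11.
So the least-cost plan costs $3.11.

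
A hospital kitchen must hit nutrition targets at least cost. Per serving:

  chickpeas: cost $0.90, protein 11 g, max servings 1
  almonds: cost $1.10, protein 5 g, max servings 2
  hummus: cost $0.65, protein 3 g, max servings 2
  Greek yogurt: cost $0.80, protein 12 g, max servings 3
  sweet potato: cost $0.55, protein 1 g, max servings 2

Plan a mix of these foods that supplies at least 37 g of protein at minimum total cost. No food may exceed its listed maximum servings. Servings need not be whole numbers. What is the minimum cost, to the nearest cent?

$2.48

Cost per g of protein: Greek yogurt $0.0667, chickpeas $0.0818, hummus $0.2167, almonds $0.2200, sweet potato $0.5500.
Take 3 servings of Greek yogurt: +36.0 g protein for $2.40 (total $2.40, still need 1.0 g).
Take 0.09091 servings of chickpeas: +1.0 g protein for $0.08 (total $2.48, still need 0.0 g).
Filling from the cheapest source first is optimal under one linear minimum: $2.48.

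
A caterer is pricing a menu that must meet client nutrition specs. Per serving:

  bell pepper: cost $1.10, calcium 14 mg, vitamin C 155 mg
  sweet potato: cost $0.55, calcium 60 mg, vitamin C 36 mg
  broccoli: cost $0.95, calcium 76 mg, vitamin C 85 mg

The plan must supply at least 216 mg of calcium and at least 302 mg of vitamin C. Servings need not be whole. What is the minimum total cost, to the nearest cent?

$3.10

The cheapest plan sits at a corner of the feasible region — with two constraints it uses at most two foods.
bell pepper only: max(216/14, 302/155) = 15.43 servings → $16.97.
sweet potato only: max(216/60, 302/36) = 8.389 servings → $4.61.
broccoli only: max(216/76, 302/85) = 3.553 servings → $3.38.
bell pepper + sweet potato with both tight: 1.176 servings and 3.326 servings → $3.12.
bell pepper + broccoli with both tight: 0.4336 servings and 2.762 servings → $3.10.
sweet potato + broccoli with both targets exact would need a negative amount; discard.
So the least-cost plan costs $3.10.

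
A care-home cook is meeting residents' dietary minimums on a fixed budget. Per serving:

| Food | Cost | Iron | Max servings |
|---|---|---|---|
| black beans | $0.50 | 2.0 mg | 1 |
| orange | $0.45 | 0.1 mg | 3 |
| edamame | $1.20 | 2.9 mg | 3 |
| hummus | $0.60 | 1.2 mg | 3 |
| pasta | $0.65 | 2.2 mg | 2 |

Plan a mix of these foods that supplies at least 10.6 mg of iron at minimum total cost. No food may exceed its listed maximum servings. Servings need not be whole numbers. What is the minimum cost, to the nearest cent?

$3.54

Cost per mg of iron: black beans $0.2500, pasta $0.2955, edamame $0.4138, hummus $0.5000, orange $4.5000.
Take 1 serving of black beans: +2.0 mg iron for $0.50 (total $0.50, still need 8.6 mg).
Take 2 servings of pasta: +4.4 mg iron for $1.30 (total $1.80, still need 4.2 mg).
Take 1.448 servings of edamame: +4.2 mg iron for $1.74 (total $3.54, still need 0.0 mg).
Filling from the cheapest source first is optimal under one linear minimum: $3.54.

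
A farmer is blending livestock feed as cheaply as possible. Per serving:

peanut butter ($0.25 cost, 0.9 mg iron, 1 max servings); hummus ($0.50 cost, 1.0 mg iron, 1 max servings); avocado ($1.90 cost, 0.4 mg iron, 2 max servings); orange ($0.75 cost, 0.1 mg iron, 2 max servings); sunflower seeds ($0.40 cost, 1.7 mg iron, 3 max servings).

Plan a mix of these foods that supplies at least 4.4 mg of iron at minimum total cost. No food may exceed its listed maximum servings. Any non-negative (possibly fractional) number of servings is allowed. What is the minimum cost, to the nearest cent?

$1.04

Cost per mg of iron: sunflower seeds $0.2353, peanut butter $0.2778, hummus $0.5000, avocado $4.7500, orange $7.5000.
Take 2.588 servings of sunflower seeds: +4.4 mg iron for $1.04 (total $1.04, still need 0.0 mg).
Filling from the cheapest source first is optimal under one linear minimum: $1.04.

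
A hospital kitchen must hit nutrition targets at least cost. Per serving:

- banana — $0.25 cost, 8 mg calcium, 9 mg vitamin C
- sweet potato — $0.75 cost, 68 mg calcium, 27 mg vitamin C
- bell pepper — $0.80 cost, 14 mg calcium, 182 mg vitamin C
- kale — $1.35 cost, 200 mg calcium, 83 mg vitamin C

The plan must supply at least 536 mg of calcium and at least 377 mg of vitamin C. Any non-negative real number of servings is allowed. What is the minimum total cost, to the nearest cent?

$4.24

At the optimum either one food covers both requirements or two foods hit both targets exactly; no other combination can be cheaper.
banana only: max(536/8, 377/9) = 67 servings → $16.75.
sweet potato only: max(536/68, 377/27) = 13.96 servings → $10.47.
bell pepper only: max(536/14, 377/182) = 38.29 servings → $30.63.
kale only: max(536/200, 377/83) = 4.542 servings → $6.13.
banana + sweet potato with both tight: 28.19 servings and 4.566 servings → $10.47.
banana + bell pepper with both targets exact would need a negative amount; discard.
banana + kale with both tight: 27.21 servings and 1.592 servings → $8.95.
sweet potato + bell pepper with both tight: 7.691 servings and 0.9305 servings → $6.51.
sweet potato + kale with both targets exact would need a negative amount; discard.
bell pepper + kale with both tight: 0.8772 servings and 2.619 servings → $4.24.
So the least-cost plan costs $4.24.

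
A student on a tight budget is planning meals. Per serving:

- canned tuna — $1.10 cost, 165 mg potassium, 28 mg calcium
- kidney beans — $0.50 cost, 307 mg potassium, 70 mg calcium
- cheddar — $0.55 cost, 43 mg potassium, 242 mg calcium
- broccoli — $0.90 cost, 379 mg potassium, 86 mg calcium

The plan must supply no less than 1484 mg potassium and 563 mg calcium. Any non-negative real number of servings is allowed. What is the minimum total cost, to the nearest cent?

Check every corner: each single food scaled to meet both minima, and each pair solved so both constraints bind.
canned tuna only: max(1484/165, 563/28) = 20.11 servings → $22.12.
kidney beans only: max(1484/307, 563/70) = 8.043 servings → $4.02.
cheddar only: max(1484/43, 563/242) = 34.51 servings → $18.98.
broccoli only: max(1484/379, 563/86) = 6.547 servings → $5.89.
canned tuna + kidney beans: intersection lies outside the first quadrant.
canned tuna + cheddar with both tight: 8.648 servings and 1.326 servings → $10.24.
canned tuna + broccoli: the both-tight solution has a negative serving — not a feasible corner.
kidney beans + cheddar with both tight: 4.698 servings and 0.9674 servings → $2.88.
kidney beans + broccoli: the both-tight solution has a negative serving — not a feasible corner.
cheddar + broccoli with both tight: 0.9742 servings and 3.805 servings → $3.96.
So the least-cost plan costs $2.88.

$2.88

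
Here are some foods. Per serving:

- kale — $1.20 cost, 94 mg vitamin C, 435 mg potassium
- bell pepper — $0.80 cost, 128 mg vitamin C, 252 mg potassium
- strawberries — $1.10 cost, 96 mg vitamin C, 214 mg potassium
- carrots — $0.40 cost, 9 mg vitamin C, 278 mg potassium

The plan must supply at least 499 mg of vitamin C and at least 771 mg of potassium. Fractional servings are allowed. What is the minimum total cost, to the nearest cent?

$3.12

Compare the cost at each extreme point of the feasible region.
kale only: max(499/94, 771/435) = 5.309 servings → $6.37.
bell pepper only: max(499/128, 771/252) = 3.898 servings → $3.12.
strawberries only: max(499/96, 771/214) = 5.198 servings → $5.72.
carrots only: max(499/9, 771/278) = 55.44 servings → $22.18.
kale + bell pepper: the both-tight solution has a negative serving — not a feasible corner.
kale + strawberries: the both-tight solution has a negative serving — not a feasible corner.
kale + carrots with both targets exact would need a negative amount; discard.
bell pepper + strawberries: the both-tight solution has a negative serving — not a feasible corner.
bell pepper + carrots: the both-tight solution has a negative serving — not a feasible corner.
strawberries + carrots: intersection lies outside the first quadrant.
The minimum over all feasible corners is $3.12.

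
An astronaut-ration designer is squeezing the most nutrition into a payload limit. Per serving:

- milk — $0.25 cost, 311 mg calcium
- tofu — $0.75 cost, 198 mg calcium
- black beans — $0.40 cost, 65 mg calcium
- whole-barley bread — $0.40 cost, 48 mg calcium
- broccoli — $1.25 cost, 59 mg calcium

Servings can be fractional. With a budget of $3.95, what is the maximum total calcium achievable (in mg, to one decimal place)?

4913.8 mg

Calcium per dollar: milk 1244, tofu 264, black beans 162.5, whole-barley bread 120, broccoli 47.2.
With no serving limits, spend the whole cost allowance on milk: $3.95 / $0.25 × 311 mg = 4913.8 mg.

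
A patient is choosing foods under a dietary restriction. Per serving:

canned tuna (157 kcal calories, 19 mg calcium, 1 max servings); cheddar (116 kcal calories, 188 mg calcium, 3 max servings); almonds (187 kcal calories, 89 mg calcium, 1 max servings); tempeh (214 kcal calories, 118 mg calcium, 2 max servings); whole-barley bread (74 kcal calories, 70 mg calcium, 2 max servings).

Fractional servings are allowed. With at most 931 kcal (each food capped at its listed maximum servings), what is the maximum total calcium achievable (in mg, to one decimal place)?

Calcium per kcal: cheddar 1.621, whole-barley bread 0.9459, tempeh 0.5514, almonds 0.4759, canned tuna 0.121.
Take 3 servings of cheddar: uses 348 kcal, +564.0 mg calcium (running total 564.0 mg).
Take 2 servings of whole-barley bread: uses 148 kcal, +140.0 mg calcium (running total 704.0 mg).
Take 2 servings of tempeh: uses 428 kcal, +236.0 mg calcium (running total 940.0 mg).
Take 0.03743 servings of almonds: uses 7 kcal, +3.3 mg calcium (running total 943.3 mg).
Filling greedily by calcium-per-kcal is optimal for one linear limit, giving 943.3 mg.

943.3 mg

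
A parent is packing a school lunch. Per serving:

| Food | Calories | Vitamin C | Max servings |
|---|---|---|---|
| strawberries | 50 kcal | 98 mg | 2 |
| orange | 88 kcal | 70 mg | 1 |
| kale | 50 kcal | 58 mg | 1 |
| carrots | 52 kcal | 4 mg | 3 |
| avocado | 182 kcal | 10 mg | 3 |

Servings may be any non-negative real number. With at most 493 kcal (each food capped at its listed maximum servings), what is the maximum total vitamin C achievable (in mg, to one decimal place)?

341.4 mg

Vitamin C per kcal: strawberries 1.96, kale 1.16, orange 0.7955, carrots 0.07692, avocado 0.05495.
Take 2 servings of strawberries: uses 100 kcal, +196.0 mg vitamin C (running total 196.0 mg).
Take 1 serving of kale: uses 50 kcal, +58.0 mg vitamin C (running total 254.0 mg).
Take 1 serving of orange: uses 88 kcal, +70.0 mg vitamin C (running total 324.0 mg).
Take 3 servings of carrots: uses 156 kcal, +12.0 mg vitamin C (running total 336.0 mg).
Take 0.544 servings of avocado: uses 99 kcal, +5.4 mg vitamin C (running total 341.4 mg).
Greedy by best ratio exhausts the calories allowance optimally: 341.4 mg.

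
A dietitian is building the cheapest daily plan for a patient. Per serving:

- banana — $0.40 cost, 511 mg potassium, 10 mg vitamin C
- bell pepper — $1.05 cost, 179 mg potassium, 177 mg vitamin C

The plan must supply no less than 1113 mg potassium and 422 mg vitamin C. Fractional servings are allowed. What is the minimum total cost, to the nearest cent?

A basic optimal solution has at most two foods positive. Try each food alone and each pair with both targets met exactly.
banana only: max(1113/511, 422/10) = 42.2 servings → $16.88.
bell pepper only: max(1113/179, 422/177) = 6.218 servings → $6.53.
banana + bell pepper with both tight: 1.37 servings and 2.307 servings → $2.97.
So the least-cost plan costs $2.97.

$2.97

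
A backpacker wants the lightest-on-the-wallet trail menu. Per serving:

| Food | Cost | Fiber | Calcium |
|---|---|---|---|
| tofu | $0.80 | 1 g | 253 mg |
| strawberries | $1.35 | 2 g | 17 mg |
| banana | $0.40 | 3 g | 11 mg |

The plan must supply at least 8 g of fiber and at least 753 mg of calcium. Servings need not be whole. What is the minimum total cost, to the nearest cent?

$3.00

An LP optimum is at a vertex; with two nutrient constraints at most two foods are used. Check each candidate.
tofu only: max(8/1, 753/253) = 8 servings → $6.40.
strawberries only: max(8/2, 753/17) = 44.29 servings → $59.80.
banana only: max(8/3, 753/11) = 68.45 servings → $27.38.
tofu + strawberries with both tight: 2.802 servings and 2.599 servings → $5.75.
tofu + banana with both tight: 2.902 servings and 1.699 servings → $3.00.
strawberries + banana: intersection lies outside the first quadrant.
So the least-cost plan costs $3.00.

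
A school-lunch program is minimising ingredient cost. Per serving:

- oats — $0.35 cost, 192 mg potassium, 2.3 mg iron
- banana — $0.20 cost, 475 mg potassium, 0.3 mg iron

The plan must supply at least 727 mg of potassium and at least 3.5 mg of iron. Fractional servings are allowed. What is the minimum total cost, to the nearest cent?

$0.68

oats only: max(727/192, 3.5/2.3) = 3.786 servings → $1.33.
banana only: max(727/475, 3.5/0.3) = 11.67 servings → $2.33.
oats + banana with both tight: 1.396 servings and 0.9664 servings → $0.68.
Cheapest feasible corner: $0.68.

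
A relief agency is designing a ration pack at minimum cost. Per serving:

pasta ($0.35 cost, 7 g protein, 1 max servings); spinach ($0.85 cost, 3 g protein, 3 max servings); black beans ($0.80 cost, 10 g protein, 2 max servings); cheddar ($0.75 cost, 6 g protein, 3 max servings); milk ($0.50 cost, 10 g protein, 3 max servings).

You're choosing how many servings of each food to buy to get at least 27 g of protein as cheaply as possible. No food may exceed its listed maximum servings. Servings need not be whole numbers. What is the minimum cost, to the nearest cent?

Cost per g of protein: pasta $0.0500, milk $0.0500, black beans $0.0800, cheddar $0.1250, spinach $0.2833.
Take 1 serving of pasta: +7.0 g protein for $0.35 (total $0.35, still need 20.0 g).
Take 2 servings of milk: +20.0 g protein for $1.00 (total $1.35, still need 0.0 g).
Greedy by cheapest-per-g is optimal for a single linear constraint, so the minimum cost is $1.35.

$1.35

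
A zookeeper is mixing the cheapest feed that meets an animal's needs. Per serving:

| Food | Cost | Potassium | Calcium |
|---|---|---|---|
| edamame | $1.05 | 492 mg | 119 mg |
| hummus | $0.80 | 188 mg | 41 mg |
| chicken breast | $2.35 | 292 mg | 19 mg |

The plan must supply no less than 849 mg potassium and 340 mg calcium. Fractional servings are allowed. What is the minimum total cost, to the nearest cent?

Minimising a linear cost over {potassium ≥ 849, calcium ≥ 340, servings ≥ 0} — the optimum is at a vertex, using one or two foods.
edamame only: max(849/492, 340/119) = 2.857 servings → $3.00.
hummus only: max(849/188, 340/41) = 8.293 servings → $6.63.
chicken breast only: max(849/292, 340/19) = 17.89 servings → $42.05.
edamame + hummus: intersection lies outside the first quadrant.
edamame + chicken breast with both targets exact would need a negative amount; discard.
hummus + chicken breast: the both-tight solution has a negative serving — not a feasible corner.
Cheapest feasible corner: $3.00.

$3.00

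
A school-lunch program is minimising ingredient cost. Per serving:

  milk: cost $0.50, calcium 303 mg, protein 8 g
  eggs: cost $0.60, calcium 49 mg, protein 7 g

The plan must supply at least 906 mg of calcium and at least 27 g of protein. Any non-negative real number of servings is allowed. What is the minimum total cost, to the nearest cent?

$1.69

Compare the cost at each extreme point of the feasible region.
milk only: max(906/303, 27/8) = 3.375 servings → $1.69.
eggs only: max(906/49, 27/7) = 18.49 servings → $11.09.
milk + eggs with both tight: 2.903 servings and 0.5396 servings → $1.78.
The minimum over all feasible corners is $1.69.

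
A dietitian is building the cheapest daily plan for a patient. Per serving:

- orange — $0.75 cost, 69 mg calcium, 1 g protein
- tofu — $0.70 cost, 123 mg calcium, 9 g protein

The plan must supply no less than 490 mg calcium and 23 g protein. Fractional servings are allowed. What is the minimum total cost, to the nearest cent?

$2.79

For a min-cost LP with two ≥-constraints, a basic feasible solution has at most two positive variables.
orange only: max(490/69, 23/1) = 23 servings → $17.25.
tofu only: max(490/123, 23/9) = 3.984 servings → $2.79.
orange + tofu with both tight: 3.175 servings and 2.203 servings → $3.92.
Cheapest feasible corner: $2.79.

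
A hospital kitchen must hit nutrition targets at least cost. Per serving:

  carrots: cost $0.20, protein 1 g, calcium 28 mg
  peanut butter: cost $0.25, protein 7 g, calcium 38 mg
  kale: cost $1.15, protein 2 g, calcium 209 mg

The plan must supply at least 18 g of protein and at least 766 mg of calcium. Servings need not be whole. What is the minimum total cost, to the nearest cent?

At the optimum either one food covers both requirements or two foods hit both targets exactly; no other combination can be cheaper.
carrots only: max(18/1, 766/28) = 27.36 servings → $5.47.
peanut butter only: max(18/7, 766/38) = 20.16 servings → $5.04.
kale only: max(18/2, 766/209) = 9 servings → $10.35.
carrots + peanut butter: intersection lies outside the first quadrant.
carrots + kale with both tight: 14.58 servings and 1.712 servings → $4.88.
peanut butter + kale with both tight: 1.608 servings and 3.373 servings → $4.28.
So the least-cost plan costs $4.28.

$4.28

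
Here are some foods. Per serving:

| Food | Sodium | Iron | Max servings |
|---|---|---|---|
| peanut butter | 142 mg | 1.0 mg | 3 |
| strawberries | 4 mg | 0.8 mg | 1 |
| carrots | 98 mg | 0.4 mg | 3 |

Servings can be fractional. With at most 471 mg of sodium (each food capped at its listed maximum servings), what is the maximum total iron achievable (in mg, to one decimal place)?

Iron per mg sodium: strawberries 0.2, peanut butter 0.007042, carrots 0.004082.
Take 1 serving of strawberries: uses 4 mg sodium, +0.8 mg iron (running total 0.8 mg).
Take 3 servings of peanut butter: uses 426 mg sodium, +3.0 mg iron (running total 3.8 mg).
Take 0.4184 servings of carrots: uses 41 mg sodium, +0.2 mg iron (running total 4.0 mg).
Greedy by best ratio exhausts the sodium allowance optimally: 4.0 mg.

4.0 mg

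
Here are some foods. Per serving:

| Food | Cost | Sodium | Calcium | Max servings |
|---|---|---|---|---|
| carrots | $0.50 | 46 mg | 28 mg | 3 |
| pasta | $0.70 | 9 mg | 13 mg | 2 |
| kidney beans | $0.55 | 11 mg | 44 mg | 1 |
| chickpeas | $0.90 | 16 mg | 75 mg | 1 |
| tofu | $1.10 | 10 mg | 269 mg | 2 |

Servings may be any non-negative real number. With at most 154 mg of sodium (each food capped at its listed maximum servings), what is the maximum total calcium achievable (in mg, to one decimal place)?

737.2 mg

Calcium per mg sodium: tofu 26.9, chickpeas 4.688, kidney beans 4, pasta 1.444, carrots 0.6087.
Take 2 servings of tofu: uses 20 mg sodium, +538.0 mg calcium (running total 538.0 mg).
Take 1 serving of chickpeas: uses 16 mg sodium, +75.0 mg calcium (running total 613.0 mg).
Take 1 serving of kidney beans: uses 11 mg sodium, +44.0 mg calcium (running total 657.0 mg).
Take 2 servings of pasta: uses 18 mg sodium, +26.0 mg calcium (running total 683.0 mg).
Take 1.935 servings of carrots: uses 89 mg sodium, +54.2 mg calcium (running total 737.2 mg).
Filling greedily by calcium-per-mg sodium is optimal for one linear limit, giving 737.2 mg.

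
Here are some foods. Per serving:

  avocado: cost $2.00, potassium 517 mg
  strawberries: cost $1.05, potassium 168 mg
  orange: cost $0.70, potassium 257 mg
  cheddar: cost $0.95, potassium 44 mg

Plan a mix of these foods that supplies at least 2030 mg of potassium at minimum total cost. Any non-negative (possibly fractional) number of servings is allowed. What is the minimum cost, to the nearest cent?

Cost per mg of potassium: orange $0.0027, avocado $0.0039, strawberries $0.0063, cheddar $0.0216.
With no serving limits, use only orange: 2030 mg / 257 mg = 7.899 servings × $0.70 = $5.53.

$5.53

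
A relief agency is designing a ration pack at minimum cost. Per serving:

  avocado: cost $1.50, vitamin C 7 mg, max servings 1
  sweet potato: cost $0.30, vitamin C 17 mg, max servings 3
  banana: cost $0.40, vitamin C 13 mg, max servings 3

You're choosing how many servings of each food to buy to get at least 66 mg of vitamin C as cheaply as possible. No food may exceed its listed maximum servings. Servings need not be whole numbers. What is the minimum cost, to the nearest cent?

$1.36

Cost per mg of vitamin C: sweet potato $0.0176, banana $0.0308, avocado $0.2143.
Take 3 servings of sweet potato: +51.0 mg vitamin C for $0.90 (total $0.90, still need 15.0 mg).
Take 1.154 servings of banana: +15.0 mg vitamin C for $0.46 (total $1.36, still need 0.0 mg).
Greedy by cheapest-per-mg is optimal for a single linear constraint, so the minimum cost is $1.36.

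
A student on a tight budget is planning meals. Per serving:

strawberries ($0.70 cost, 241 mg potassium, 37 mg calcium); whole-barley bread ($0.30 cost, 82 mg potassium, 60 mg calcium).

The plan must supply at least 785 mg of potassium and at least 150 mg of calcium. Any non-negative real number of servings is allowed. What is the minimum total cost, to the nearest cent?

$2.32

An LP optimum is at a vertex; with two nutrient constraints at most two foods are used. Check each candidate.
strawberries only: max(785/241, 150/37) = 4.054 servings → $2.84.
whole-barley bread only: max(785/82, 150/60) = 9.573 servings → $2.87.
strawberries + whole-barley bread with both tight: 3.046 servings and 0.6218 servings → $2.32.
The minimum over all feasible corners is $2.32.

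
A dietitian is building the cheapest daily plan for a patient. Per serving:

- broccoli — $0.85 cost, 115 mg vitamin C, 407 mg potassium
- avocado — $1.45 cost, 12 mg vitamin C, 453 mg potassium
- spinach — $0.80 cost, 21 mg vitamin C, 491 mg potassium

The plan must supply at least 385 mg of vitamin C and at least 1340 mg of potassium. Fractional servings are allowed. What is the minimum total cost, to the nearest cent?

The cheapest plan sits at a corner of the feasible region — with two constraints it uses at most two foods.
broccoli only: max(385/115, 1340/407) = 3.348 servings → $2.85.
avocado only: max(385/12, 1340/453) = 32.08 servings → $46.52.
spinach only: max(385/21, 1340/491) = 18.33 servings → $14.67.
broccoli + avocado: intersection lies outside the first quadrant.
broccoli + spinach with both targets exact would need a negative amount; discard.
avocado + spinach: the both-tight solution has a negative serving — not a feasible corner.
The minimum over all feasible corners is $2.85.

$2.85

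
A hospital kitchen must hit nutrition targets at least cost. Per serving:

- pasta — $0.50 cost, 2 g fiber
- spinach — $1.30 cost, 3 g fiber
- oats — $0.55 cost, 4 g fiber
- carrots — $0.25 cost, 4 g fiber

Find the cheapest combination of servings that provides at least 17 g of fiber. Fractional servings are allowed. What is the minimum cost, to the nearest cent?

$1.06

Cost per g of fiber: carrots $0.0625, oats $0.1375, pasta $0.2500, spinach $0.4333.
With no serving limits, use only carrots: 17 g / 4 g = 4.25 servings × $0.25 = $1.06.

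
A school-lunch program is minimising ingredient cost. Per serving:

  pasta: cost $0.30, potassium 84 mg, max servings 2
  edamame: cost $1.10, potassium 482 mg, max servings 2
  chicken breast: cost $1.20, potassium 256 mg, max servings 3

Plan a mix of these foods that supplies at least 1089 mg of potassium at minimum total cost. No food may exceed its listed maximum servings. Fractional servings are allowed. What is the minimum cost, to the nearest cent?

$2.65

Cost per mg of potassium: edamame $0.0023, pasta $0.0036, chicken breast $0.0047.
Take 2 servings of edamame: +964.0 mg potassium for $2.20 (total $2.20, still need 125.0 mg).
Take 1.488 servings of pasta: +125.0 mg potassium for $0.45 (total $2.65, still need 0.0 mg).
Filling from the cheapest source first is optimal under one linear minimum: $2.65.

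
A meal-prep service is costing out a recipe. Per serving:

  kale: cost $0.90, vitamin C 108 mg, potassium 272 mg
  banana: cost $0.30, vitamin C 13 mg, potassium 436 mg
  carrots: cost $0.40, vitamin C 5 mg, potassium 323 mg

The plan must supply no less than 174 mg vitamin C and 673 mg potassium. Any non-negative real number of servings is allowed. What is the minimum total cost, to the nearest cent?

Minimising a linear cost over {vitamin C ≥ 174, potassium ≥ 673, servings ≥ 0} — the optimum is at a vertex, using one or two foods.
kale only: max(174/108, 673/272) = 2.474 servings → $2.23.
banana only: max(174/13, 673/436) = 13.38 servings → $4.02.
carrots only: max(174/5, 673/323) = 34.8 servings → $13.92.
kale + banana with both tight: 1.541 servings and 0.5822 servings → $1.56.
kale + carrots with both tight: 1.576 servings and 0.7564 servings → $1.72.
banana + carrots: the both-tight solution has a negative serving — not a feasible corner.
So the least-cost plan costs $1.56.

$1.56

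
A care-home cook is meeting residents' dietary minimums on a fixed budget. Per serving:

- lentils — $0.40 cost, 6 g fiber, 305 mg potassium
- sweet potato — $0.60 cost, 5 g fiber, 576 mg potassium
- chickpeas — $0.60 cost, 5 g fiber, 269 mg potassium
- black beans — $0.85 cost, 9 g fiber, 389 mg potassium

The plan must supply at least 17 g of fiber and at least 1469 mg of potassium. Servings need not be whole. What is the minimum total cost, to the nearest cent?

For a min-cost LP with two ≥-constraints, a basic feasible solution has at most two positive variables.
lentils only: max(17/6, 1469/305) = 4.816 servings → $1.93.
sweet potato only: max(17/5, 1469/576) = 3.4 servings → $2.04.
chickpeas only: max(17/5, 1469/269) = 5.461 servings → $3.28.
black beans only: max(17/9, 1469/389) = 3.776 servings → $3.21.
lentils + sweet potato with both tight: 1.267 servings and 1.879 servings → $1.63.
lentils + chickpeas: the both-tight solution has a negative serving — not a feasible corner.
lentils + black beans: intersection lies outside the first quadrant.
sweet potato + chickpeas with both tight: 1.806 servings and 1.594 servings → $2.04.
sweet potato + black beans with both tight: 2.04 servings and 0.7555 servings → $1.87.
chickpeas + black beans: intersection lies outside the first quadrant.
Cheapest feasible corner: $1.63.

$1.63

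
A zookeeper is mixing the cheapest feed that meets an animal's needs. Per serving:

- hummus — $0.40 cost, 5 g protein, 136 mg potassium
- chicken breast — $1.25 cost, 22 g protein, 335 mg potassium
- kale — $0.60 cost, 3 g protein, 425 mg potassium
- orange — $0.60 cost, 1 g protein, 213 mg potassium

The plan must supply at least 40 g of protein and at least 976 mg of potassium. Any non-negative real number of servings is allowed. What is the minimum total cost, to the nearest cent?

An LP optimum is at a vertex; with two nutrient constraints at most two foods are used. Check each candidate.
hummus only: max(40/5, 976/136) = 8 servings → $3.20.
chicken breast only: max(40/22, 976/335) = 2.913 servings → $3.64.
kale only: max(40/3, 976/425) = 13.33 servings → $8.00.
orange only: max(40/1, 976/213) = 40 servings → $24.00.
hummus + chicken breast with both tight: 6.129 servings and 0.4252 servings → $2.98.
hummus + kale with both targets exact would need a negative amount; discard.
hummus + orange: the both-tight solution has a negative serving — not a feasible corner.
chicken breast + kale with both tight: 1.686 servings and 0.9673 servings → $2.69.
chicken breast + orange with both tight: 1.734 servings and 1.855 servings → $3.28.
kale + orange with both targets exact would need a negative amount; discard.
So the least-cost plan costs $2.69.

$2.69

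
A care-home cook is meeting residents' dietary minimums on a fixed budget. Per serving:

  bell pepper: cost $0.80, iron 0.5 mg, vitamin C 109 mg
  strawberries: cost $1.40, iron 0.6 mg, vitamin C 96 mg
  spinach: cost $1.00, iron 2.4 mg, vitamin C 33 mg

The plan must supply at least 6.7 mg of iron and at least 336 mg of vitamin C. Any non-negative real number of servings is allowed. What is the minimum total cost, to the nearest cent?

$4.20

An LP optimum is at a vertex; with two nutrient constraints at most two foods are used. Check each candidate.
bell pepper only: max(6.7/0.5, 336/109) = 13.4 servings → $10.72.
strawberries only: max(6.7/0.6, 336/96) = 11.17 servings → $15.63.
spinach only: max(6.7/2.4, 336/33) = 10.18 servings → $10.18.
bell pepper + strawberries: the both-tight solution has a negative serving — not a feasible corner.
bell pepper + spinach with both tight: 2.388 servings and 2.294 servings → $4.20.
strawberries + spinach with both tight: 2.779 servings and 2.097 servings → $5.99.
The minimum over all feasible corners is $4.20.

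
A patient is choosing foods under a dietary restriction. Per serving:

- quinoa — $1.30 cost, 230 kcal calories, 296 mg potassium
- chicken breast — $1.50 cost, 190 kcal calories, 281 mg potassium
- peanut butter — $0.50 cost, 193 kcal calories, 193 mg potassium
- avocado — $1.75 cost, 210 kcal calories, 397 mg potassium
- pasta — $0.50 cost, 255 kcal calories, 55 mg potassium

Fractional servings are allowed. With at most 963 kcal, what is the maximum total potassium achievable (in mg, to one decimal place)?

Potassium per kcal: avocado 1.89, chicken breast 1.479, quinoa 1.287, peanut butter 1, pasta 0.2157.
With no serving limits, spend the whole calories allowance on avocado: 963 kcal / 210 kcal × 397 mg = 1820.5 mg.

1820.5 mg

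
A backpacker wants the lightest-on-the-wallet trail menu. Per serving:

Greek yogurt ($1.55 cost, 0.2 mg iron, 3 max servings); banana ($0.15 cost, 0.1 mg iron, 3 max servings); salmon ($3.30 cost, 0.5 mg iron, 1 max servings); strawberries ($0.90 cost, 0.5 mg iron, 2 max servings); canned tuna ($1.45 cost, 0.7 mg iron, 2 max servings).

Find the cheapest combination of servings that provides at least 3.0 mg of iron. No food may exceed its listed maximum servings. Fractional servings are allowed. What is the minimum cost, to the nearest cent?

Cost per mg of iron: banana $1.5000, strawberries $1.8000, canned tuna $2.0714, salmon $6.6000, Greek yogurt $7.7500.
Take 3 servings of banana: +0.3 mg iron for $0.45 (total $0.45, still need 2.7 mg).
Take 2 servings of strawberries: +1.0 mg iron for $1.80 (total $2.25, still need 1.7 mg).
Take 2 servings of canned tuna: +1.4 mg iron for $2.90 (total $5.15, still need 0.3 mg).
Take 0.6 servings of salmon: +0.3 mg iron for $1.98 (total $7.13, still need 0.0 mg).
Greedy by cheapest-per-mg is optimal for a single linear constraint, so the minimum cost is $7.13.

$7.13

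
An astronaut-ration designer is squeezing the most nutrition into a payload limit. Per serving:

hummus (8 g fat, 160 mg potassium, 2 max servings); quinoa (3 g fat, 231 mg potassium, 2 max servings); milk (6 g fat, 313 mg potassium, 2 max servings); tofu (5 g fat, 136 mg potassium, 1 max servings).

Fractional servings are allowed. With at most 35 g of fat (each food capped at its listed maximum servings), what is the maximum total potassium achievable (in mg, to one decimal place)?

Potassium per g fat: quinoa 77, milk 52.17, tofu 27.2, hummus 20.
Take 2 servings of quinoa: uses 6 g fat, +462.0 mg potassium (running total 462.0 mg).
Take 2 servings of milk: uses 12 g fat, +626.0 mg potassium (running total 1088.0 mg).
Take 1 serving of tofu: uses 5 g fat, +136.0 mg potassium (running total 1224.0 mg).
Take 1.5 servings of hummus: uses 12 g fat, +240.0 mg potassium (running total 1464.0 mg).
Greedy by best ratio exhausts the fat allowance optimally: 1464.0 mg.

1464.0 mg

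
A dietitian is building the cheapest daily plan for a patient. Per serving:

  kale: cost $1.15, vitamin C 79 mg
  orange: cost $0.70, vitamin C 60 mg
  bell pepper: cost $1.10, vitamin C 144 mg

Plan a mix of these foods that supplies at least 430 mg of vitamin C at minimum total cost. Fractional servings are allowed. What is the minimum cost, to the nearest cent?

$3.28

Cost per mg of vitamin C: bell pepper $0.0076, orange $0.0117, kale $0.0146.
With no serving limits, use only bell pepper: 430 mg / 144 mg = 2.986 servings × $1.10 = $3.28.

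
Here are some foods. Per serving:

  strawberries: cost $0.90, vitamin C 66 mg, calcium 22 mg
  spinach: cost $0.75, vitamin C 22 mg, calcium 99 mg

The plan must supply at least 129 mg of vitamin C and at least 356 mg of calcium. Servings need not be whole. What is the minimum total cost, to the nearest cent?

$3.30

Compare the cost at each extreme point of the feasible region.
strawberries only: max(129/66, 356/22) = 16.18 servings → $14.56.
spinach only: max(129/22, 356/99) = 5.864 servings → $4.40.
strawberries + spinach with both tight: 0.8164 servings and 3.415 servings → $3.30.
Cheapest feasible corner: $3.30.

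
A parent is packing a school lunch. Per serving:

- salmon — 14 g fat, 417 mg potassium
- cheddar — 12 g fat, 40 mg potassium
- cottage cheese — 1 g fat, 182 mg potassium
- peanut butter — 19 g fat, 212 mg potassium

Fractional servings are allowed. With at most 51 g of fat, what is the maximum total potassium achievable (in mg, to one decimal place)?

9282.0 mg

Potassium per g fat: cottage cheese 182, salmon 29.79, peanut butter 11.16, cheddar 3.333.
With no serving limits, spend the whole fat allowance on cottage cheese: 51 g / 1 g × 182 mg = 9282.0 mg.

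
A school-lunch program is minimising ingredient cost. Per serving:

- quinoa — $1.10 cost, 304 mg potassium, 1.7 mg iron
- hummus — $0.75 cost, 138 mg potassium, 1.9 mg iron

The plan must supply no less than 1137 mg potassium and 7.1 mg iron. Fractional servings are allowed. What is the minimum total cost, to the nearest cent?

For a min-cost LP with two ≥-constraints, a basic feasible solution has at most two positive variables.
quinoa only: max(1137/304, 7.1/1.7) = 4.176 servings → $4.59.
hummus only: max(1137/138, 7.1/1.9) = 8.239 servings → $6.18.
quinoa + hummus with both tight: 3.442 servings and 0.6574 servings → $4.28.
Cheapest feasible corner: $4.28.

$4.28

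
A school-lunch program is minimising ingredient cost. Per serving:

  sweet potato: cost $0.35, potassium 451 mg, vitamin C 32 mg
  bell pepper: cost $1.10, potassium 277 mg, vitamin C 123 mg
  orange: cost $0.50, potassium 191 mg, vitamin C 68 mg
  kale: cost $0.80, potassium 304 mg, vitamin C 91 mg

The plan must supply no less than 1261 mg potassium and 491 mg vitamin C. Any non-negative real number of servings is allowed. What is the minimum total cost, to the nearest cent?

Check every corner: each single food scaled to meet both minima, and each pair solved so both constraints bind.
sweet potato only: max(1261/451, 491/32) = 15.34 servings → $5.37.
bell pepper only: max(1261/277, 491/123) = 4.552 servings → $5.01.
orange only: max(1261/191, 491/68) = 7.221 servings → $3.61.
kale only: max(1261/304, 491/91) = 5.396 servings → $4.32.
sweet potato + bell pepper with both tight: 0.4097 servings and 3.885 servings → $4.42.
sweet potato + orange with both targets exact would need a negative amount; discard.
sweet potato + kale: intersection lies outside the first quadrant.
bell pepper + orange with both tight: 1.725 servings and 4.1 servings → $3.95.
bell pepper + kale with both tight: 2.832 servings and 1.567 servings → $4.37.
orange + kale: the both-tight solution has a negative serving — not a feasible corner.
The minimum over all feasible corners is $3.61.

$3.61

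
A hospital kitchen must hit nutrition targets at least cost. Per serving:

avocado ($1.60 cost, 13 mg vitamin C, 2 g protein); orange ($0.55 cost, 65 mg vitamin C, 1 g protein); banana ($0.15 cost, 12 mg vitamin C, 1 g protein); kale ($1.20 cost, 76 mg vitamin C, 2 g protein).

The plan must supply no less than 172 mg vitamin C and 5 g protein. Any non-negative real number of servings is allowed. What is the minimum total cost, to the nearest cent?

$1.60

Compare the cost at each extreme point of the feasible region.
avocado only: max(172/13, 5/2) = 13.23 servings → $21.17.
orange only: max(172/65, 5/1) = 5 servings → $2.75.
banana only: max(172/12, 5/1) = 14.33 servings → $2.15.
kale only: max(172/76, 5/2) = 2.5 servings → $3.00.
avocado + orange with both tight: 1.308 servings and 2.385 servings → $3.40.
avocado + banana: the both-tight solution has a negative serving — not a feasible corner.
avocado + kale with both tight: 0.2857 servings and 2.214 servings → $3.11.
orange + banana with both tight: 2.113 servings and 2.887 servings → $1.60.
orange + kale: the both-tight solution has a negative serving — not a feasible corner.
banana + kale with both tight: 0.6923 servings and 2.154 servings → $2.69.
Cheapest feasible corner: $1.60.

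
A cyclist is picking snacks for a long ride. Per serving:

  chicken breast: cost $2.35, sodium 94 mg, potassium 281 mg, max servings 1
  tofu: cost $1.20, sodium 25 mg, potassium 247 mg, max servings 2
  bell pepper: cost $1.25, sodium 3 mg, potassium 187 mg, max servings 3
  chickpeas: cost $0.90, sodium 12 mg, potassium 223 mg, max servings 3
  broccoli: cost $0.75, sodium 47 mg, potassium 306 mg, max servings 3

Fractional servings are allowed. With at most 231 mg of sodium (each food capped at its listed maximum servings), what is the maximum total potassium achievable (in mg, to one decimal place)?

Potassium per mg sodium: bell pepper 62.33, chickpeas 18.58, tofu 9.88, broccoli 6.511, chicken breast 2.989.
Take 3 servings of bell pepper: uses 9 mg sodium, +561.0 mg potassium (running total 561.0 mg).
Take 3 servings of chickpeas: uses 36 mg sodium, +669.0 mg potassium (running total 1230.0 mg).
Take 2 servings of tofu: uses 50 mg sodium, +494.0 mg potassium (running total 1724.0 mg).
Take 2.894 servings of broccoli: uses 136 mg sodium, +885.4 mg potassium (running total 2609.4 mg).
Filling greedily by potassium-per-mg sodium is optimal for one linear limit, giving 2609.4 mg.

2609.4 mg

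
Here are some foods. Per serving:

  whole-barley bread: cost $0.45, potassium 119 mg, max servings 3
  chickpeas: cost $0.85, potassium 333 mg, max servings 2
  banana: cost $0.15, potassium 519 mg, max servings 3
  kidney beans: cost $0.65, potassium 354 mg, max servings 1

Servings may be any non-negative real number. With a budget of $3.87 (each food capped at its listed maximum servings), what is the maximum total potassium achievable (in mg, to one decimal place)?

2860.0 mg

Potassium per dollar: banana 3460, kidney beans 544.6, chickpeas 391.8, whole-barley bread 264.4.
Take 3 servings of banana: spends $0.45, +1557.0 mg potassium (running total 1557.0 mg).
Take 1 serving of kidney beans: spends $0.65, +354.0 mg potassium (running total 1911.0 mg).
Take 2 servings of chickpeas: spends $1.70, +666.0 mg potassium (running total 2577.0 mg).
Take 2.378 servings of whole-barley bread: spends $1.07, +283.0 mg potassium (running total 2860.0 mg).
Greedy by best ratio exhausts the cost allowance optimally: 2860.0 mg.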